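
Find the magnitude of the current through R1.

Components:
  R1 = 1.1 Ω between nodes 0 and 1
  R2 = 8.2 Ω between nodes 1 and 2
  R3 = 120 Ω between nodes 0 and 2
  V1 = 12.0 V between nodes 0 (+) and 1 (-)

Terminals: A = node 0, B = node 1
Nodal analysis, taking node 1 as the 0 V reference.
Source V1 fixes V_0 = 12 V.
KCL at each unknown node (sum of currents leaving = 0; resistances in Ω):
  Node 2: (V_2 - 0)/8.2 + (V_2 - 12)/120 = 0
Collecting terms: 0.1303 × V_2 = 0.1  =>  V_2 = 0.7676 V
I_R1 = (V_0 - V_1)/R1 = (12 - 0)/1.1 = 10.91 A
|I_R1| = 10.91 A

Final answer: |I_R1| = 10.91 A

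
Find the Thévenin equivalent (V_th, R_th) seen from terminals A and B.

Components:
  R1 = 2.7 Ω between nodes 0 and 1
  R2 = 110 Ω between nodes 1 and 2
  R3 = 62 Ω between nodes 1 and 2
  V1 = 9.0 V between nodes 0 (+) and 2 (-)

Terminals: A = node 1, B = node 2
Step 1 — V_th is the open-circuit voltage V_A - V_B (nothing connected across the terminals).
Nodal analysis, taking node 2 as the 0 V reference.
Source V1 fixes V_0 = 9 V.
KCL at each unknown node (sum of currents leaving = 0; resistances in Ω):
  Node 1: (V_1 - 9)/2.7 + (V_1 - 0)/110 + (V_1 - 0)/62 = 0
Collecting terms: 0.3956 × V_1 = 3.333  =>  V_1 = 8.426 V
V_th = V_1 - V_2 = 8.426 - 0 = 8.426 V
Step 2 — R_th: zero the source — replace V1 by a short circuit (node 2 merges into node 0) — and find the resistance seen between A (node 1) and B (node 0).
Reduce the network between node 1 (A) and node 0 (B) by series/parallel combination:
  Rp1 = R1 ‖ R2 ‖ R3 (parallel, all between nodes 0 and 1) = 1/(1/2.7 + 1/110 + 1/62) = 2.528 Ω
R_th = 2.528 Ω

Final answer: V_th = 8.426 V, R_th = 2.528 Ω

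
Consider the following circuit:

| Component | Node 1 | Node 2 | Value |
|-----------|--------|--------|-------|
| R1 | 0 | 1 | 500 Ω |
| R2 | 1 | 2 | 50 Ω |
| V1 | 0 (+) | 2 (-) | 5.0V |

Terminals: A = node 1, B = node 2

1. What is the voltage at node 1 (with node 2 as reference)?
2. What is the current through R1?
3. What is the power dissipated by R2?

Nodal analysis, taking node 2 as the 0 V reference.
Source V1 fixes V_0 = 5 V.
KCL at each unknown node (sum of currents leaving = 0; resistances in Ω):
  Node 1: (V_1 - 5)/500 + (V_1 - 0)/50 = 0
Collecting terms: 0.022 × V_1 = 0.01  =>  V_1 = 0.4545 V
Part 1:
  Read off the nodal solution: V_1 = 0.4545 V
Part 2:
  I_R1 = (V_0 - V_1)/R1 = (5 - 0.4545)/500 = 0.009091 A
  Magnitude: I_R1 = 0.009091 A
Part 3:
  I_R2 = (V_1 - V_2)/R2 = (0.4545 - 0)/50 = 0.009091 A
  P_R2 = I_R2² × R2 = (0.009091)² × 50 = 0.004132 W

Final answers:
1. V_1 = 0.4545 V
2. I_R1 = 0.009091 A
3. P_R2 = 0.004132 W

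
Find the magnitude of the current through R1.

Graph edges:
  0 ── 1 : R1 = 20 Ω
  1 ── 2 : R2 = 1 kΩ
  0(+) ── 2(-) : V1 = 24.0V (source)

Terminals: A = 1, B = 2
Nodal analysis, taking node 2 as the 0 V reference.
Source V1 fixes V_0 = 24 V.
KCL at each unknown node (sum of currents leaving = 0; resistances in Ω):
  Node 1: (V_1 - 24)/20 + (V_1 - 0)/1000 = 0
Collecting terms: 0.051 × V_1 = 1.2  =>  V_1 = 23.53 V
I_R1 = (V_0 - V_1)/R1 = (24 - 23.53)/20 = 0.02353 A
|I_R1| = 0.02353 A

Final answer: |I_R1| = 0.02353 A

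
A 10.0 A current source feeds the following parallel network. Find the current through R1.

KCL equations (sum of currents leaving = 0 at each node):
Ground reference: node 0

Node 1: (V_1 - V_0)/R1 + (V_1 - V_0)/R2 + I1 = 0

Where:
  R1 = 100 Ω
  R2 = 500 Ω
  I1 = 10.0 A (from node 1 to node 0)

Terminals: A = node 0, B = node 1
All resistors sit directly between nodes 0 and 1, so they are in parallel and share one voltage V; the full source current 10 A splits among them.
1/R_par = 1/100 + 1/500 = 0.012 S  =>  R_par = 83.33 Ω
V = I × R_par = 10 × 83.33 = 833.3 V
I_R1 = V/R1 = 833.3/100 = 8.333 A

Final answer: 8.333 A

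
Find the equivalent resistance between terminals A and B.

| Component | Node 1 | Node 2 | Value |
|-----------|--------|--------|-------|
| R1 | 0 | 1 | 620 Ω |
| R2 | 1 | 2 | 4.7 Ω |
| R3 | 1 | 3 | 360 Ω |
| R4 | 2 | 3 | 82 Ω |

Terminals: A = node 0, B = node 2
Reduce the network between node 0 (A) and node 2 (B) by series/parallel combination:
  Rs1 = R3 + R4 (series, joined only at node 3) = 360 + 82 = 442 Ω
  Rp1 = R2 ‖ Rs1 (parallel, both between nodes 1 and 2) = 1/(1/4.7 + 1/442) = 4.651 Ω
  Rs2 = R1 + Rp1 (series, joined only at node 1) = 620 + 4.651 = 624.7 Ω
R_eq = 624.7 Ω

Final answer: 624.7 Ω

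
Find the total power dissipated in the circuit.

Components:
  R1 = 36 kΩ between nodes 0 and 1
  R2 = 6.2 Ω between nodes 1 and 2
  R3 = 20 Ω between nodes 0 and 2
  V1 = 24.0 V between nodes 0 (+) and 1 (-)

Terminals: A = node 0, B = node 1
Nodal analysis, taking node 1 as the 0 V reference.
Source V1 fixes V_0 = 24 V.
KCL at each unknown node (sum of currents leaving = 0; resistances in Ω):
  Node 2: (V_2 - 0)/6.2 + (V_2 - 24)/20 = 0
Collecting terms: 0.2113 × V_2 = 1.2  =>  V_2 = 5.679 V
Power in each resistor, P = (ΔV)²/R:
  P_R1 = (24 - 0)²/36000 = 0.016 W
  P_R2 = (0 - 5.679)²/6.2 = 5.202 W
  P_R3 = (24 - 5.679)²/20 = 16.78 W
P_total = P_R1 + P_R2 + P_R3 = 22 W

Final answer: 22 W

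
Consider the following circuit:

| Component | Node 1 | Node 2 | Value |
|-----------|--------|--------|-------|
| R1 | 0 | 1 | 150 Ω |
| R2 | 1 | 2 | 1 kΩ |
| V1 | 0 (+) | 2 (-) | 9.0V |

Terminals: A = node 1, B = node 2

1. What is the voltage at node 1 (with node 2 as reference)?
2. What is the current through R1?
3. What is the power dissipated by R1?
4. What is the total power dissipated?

Nodal analysis, taking node 2 as the 0 V reference.
Source V1 fixes V_0 = 9 V.
KCL at each unknown node (sum of currents leaving = 0; resistances in Ω):
  Node 1: (V_1 - 9)/150 + (V_1 - 0)/1000 = 0
Collecting terms: 0.007667 × V_1 = 0.06  =>  V_1 = 7.826 V
Part 1:
  Read off the nodal solution: V_1 = 7.826 V
Part 2:
  I_R1 = (V_0 - V_1)/R1 = (9 - 7.826)/150 = 0.007826 A
  Magnitude: I_R1 = 0.007826 A
Part 3:
  I_R1 = (V_0 - V_1)/R1 = (9 - 7.826)/150 = 0.007826 A
  P_R1 = I_R1² × R1 = (0.007826)² × 150 = 0.009187 W
Part 4:
  Power in each resistor, P = (ΔV)²/R:
    P_R1 = (9 - 7.826)²/150 = 0.009187 W
    P_R2 = (7.826 - 0)²/1000 = 0.06125 W
  P_total = P_R1 + P_R2 = 0.07043 W

Final answers:
1. V_1 = 7.826 V
2. I_R1 = 0.007826 A
3. P_R1 = 0.009187 W
4. P_total = 0.07043 W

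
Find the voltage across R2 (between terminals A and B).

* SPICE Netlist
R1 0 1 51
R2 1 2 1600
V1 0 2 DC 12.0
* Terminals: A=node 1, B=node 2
R1 and R2 are in series across V1 (node 0 → node 1 → node 2), and the output A–B is taken across R2, so this is a voltage divider.
Series current: I = V1/(R1 + R2) = 12/(51 + 1600) = 12/1651 = 0.007268 A
V_R2 = I × R2 = V1 × R2/(R1 + R2) = 12 × 1600/1651 = 11.63 V

Final answer: 11.63 V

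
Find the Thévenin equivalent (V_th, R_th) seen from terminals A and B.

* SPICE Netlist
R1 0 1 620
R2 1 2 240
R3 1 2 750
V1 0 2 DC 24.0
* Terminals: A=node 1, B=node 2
Step 1 — V_th is the open-circuit voltage V_A - V_B (nothing connected across the terminals).
Nodal analysis, taking node 2 as the 0 V reference.
Source V1 fixes V_0 = 24 V.
KCL at each unknown node (sum of currents leaving = 0; resistances in Ω):
  Node 1: (V_1 - 24)/620 + (V_1 - 0)/240 + (V_1 - 0)/750 = 0
Collecting terms: 0.007113 × V_1 = 0.03871  =>  V_1 = 5.442 V
V_th = V_1 - V_2 = 5.442 - 0 = 5.442 V
Step 2 — R_th: zero the source — replace V1 by a short circuit (node 2 merges into node 0) — and find the resistance seen between A (node 1) and B (node 0).
Reduce the network between node 1 (A) and node 0 (B) by series/parallel combination:
  Rp1 = R1 ‖ R2 ‖ R3 (parallel, all between nodes 0 and 1) = 1/(1/620 + 1/240 + 1/750) = 140.6 Ω
R_th = 140.6 Ω

Final answer: V_th = 5.442 V, R_th = 140.6 Ω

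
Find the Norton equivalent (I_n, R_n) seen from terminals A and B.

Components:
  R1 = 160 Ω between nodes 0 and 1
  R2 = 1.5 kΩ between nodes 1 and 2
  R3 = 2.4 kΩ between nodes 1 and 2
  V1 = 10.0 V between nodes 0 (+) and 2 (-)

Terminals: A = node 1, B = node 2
Find the Thévenin equivalent first; then I_n = V_th/R_th and R_n = R_th.
Step 1 — V_th is the open-circuit voltage V_A - V_B (nothing connected across the terminals).
Nodal analysis, taking node 2 as the 0 V reference.
Source V1 fixes V_0 = 10 V.
KCL at each unknown node (sum of currents leaving = 0; resistances in Ω):
  Node 1: (V_1 - 10)/160 + (V_1 - 0)/1500 + (V_1 - 0)/2400 = 0
Collecting terms: 0.007333 × V_1 = 0.0625  =>  V_1 = 8.523 V
V_th = V_1 - V_2 = 8.523 - 0 = 8.523 V
Step 2 — R_th: zero the source — replace V1 by a short circuit (node 2 merges into node 0) — and find the resistance seen between A (node 1) and B (node 0).
Reduce the network between node 1 (A) and node 0 (B) by series/parallel combination:
  Rp1 = R1 ‖ R2 ‖ R3 (parallel, all between nodes 0 and 1) = 1/(1/160 + 1/1500 + 1/2400) = 136.4 Ω
R_th = 136.4 Ω
I_n = V_th/R_th = 8.523/136.4 = 0.0625 A, and R_n = R_th = 136.4 Ω

Final answer: I_n = 0.0625 A, R_n = 136.4 Ω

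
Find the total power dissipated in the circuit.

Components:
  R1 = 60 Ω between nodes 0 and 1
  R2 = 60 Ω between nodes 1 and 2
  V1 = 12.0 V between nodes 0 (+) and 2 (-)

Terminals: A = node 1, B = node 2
Nodal analysis, taking node 2 as the 0 V reference.
Source V1 fixes V_0 = 12 V.
KCL at each unknown node (sum of currents leaving = 0; resistances in Ω):
  Node 1: (V_1 - 12)/60 + (V_1 - 0)/60 = 0
Collecting terms: 0.03333 × V_1 = 0.2  =>  V_1 = 6 V
Power in each resistor, P = (ΔV)²/R:
  P_R1 = (12 - 6)²/60 = 0.6 W
  P_R2 = (6 - 0)²/60 = 0.6 W
P_total = P_R1 + P_R2 = 1.2 W

Final answer: 1.2 W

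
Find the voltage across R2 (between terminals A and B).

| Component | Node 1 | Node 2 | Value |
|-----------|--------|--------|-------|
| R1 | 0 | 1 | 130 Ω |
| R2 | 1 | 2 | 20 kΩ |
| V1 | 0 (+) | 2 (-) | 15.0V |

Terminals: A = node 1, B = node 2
R1 and R2 are in series across V1 (node 0 → node 1 → node 2), and the output A–B is taken across R2, so this is a voltage divider.
Series current: I = V1/(R1 + R2) = 15/(130 + 20000) = 15/20130 = 0.0007452 A
V_R2 = I × R2 = V1 × R2/(R1 + R2) = 15 × 20000/20130 = 14.9 V

Final answer: 14.9 V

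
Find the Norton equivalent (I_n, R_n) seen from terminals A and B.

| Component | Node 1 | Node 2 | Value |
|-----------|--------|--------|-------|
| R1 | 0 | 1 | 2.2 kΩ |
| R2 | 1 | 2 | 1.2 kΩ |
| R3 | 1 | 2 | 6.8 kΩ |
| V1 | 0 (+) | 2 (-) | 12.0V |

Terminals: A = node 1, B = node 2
Find the Thévenin equivalent first; then I_n = V_th/R_th and R_n = R_th.
Step 1 — V_th is the open-circuit voltage V_A - V_B (nothing connected across the terminals).
Nodal analysis, taking node 2 as the 0 V reference.
Source V1 fixes V_0 = 12 V.
KCL at each unknown node (sum of currents leaving = 0; resistances in Ω):
  Node 1: (V_1 - 12)/2200 + (V_1 - 0)/1200 + (V_1 - 0)/6800 = 0
Collecting terms: 0.001435 × V_1 = 0.005455  =>  V_1 = 3.801 V
V_th = V_1 - V_2 = 3.801 - 0 = 3.801 V
Step 2 — R_th: zero the source — replace V1 by a short circuit (node 2 merges into node 0) — and find the resistance seen between A (node 1) and B (node 0).
Reduce the network between node 1 (A) and node 0 (B) by series/parallel combination:
  Rp1 = R1 ‖ R2 ‖ R3 (parallel, all between nodes 0 and 1) = 1/(1/2200 + 1/1200 + 1/6800) = 696.9 Ω
R_th = 696.9 Ω
I_n = V_th/R_th = 3.801/696.9 = 0.005455 A, and R_n = R_th = 696.9 Ω

Final answer: I_n = 0.005455 A, R_n = 696.9 Ω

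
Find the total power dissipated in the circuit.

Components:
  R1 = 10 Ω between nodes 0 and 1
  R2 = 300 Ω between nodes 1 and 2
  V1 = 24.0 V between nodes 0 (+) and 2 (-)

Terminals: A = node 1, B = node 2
Nodal analysis, taking node 2 as the 0 V reference.
Source V1 fixes V_0 = 24 V.
KCL at each unknown node (sum of currents leaving = 0; resistances in Ω):
  Node 1: (V_1 - 24)/10 + (V_1 - 0)/300 = 0
Collecting terms: 0.1033 × V_1 = 2.4  =>  V_1 = 23.23 V
Power in each resistor, P = (ΔV)²/R:
  P_R1 = (24 - 23.23)²/10 = 0.05994 W
  P_R2 = (23.23 - 0)²/300 = 1.798 W
P_total = P_R1 + P_R2 = 1.858 W

Final answer: 1.858 W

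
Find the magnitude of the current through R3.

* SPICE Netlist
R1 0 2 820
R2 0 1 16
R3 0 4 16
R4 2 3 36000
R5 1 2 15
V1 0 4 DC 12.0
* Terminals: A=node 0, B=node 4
Nodal analysis, taking node 4 as the 0 V reference.
Source V1 fixes V_0 = 12 V.
KCL at each unknown node (sum of currents leaving = 0; resistances in Ω):
  Node 1: (V_1 - 12)/16 + (V_1 - V_2)/15 = 0
  Node 2: (V_2 - 12)/820 + (V_2 - V_3)/36000 + (V_2 - V_1)/15 = 0
  Node 3: (V_3 - V_2)/36000 = 0
Collecting terms (coefficients in siemens):
  0.1292·V_1 - 0.06667·V_2 = 0.75
  0.06791·V_2 - 0.06667·V_1 - 0.00002778·V_3 = 0.01463
  0.00002778·V_3 - 0.00002778·V_2 = 0
Solving these 3 simultaneous equations (Gaussian elimination) gives:
  V_1 = 12 V, V_2 = 12 V, V_3 = 12 V
I_R3 = (V_0 - V_4)/R3 = (12 - 0)/16 = 0.75 A
|I_R3| = 0.75 A

Final answer: |I_R3| = 0.75 A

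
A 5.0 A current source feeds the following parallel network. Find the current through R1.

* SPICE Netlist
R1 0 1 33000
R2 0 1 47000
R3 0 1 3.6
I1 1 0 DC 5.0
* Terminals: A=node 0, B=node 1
All resistors sit directly between nodes 0 and 1, so they are in parallel and share one voltage V; the full source current 5 A splits among them.
1/R_par = 1/33000 + 1/47000 + 1/3.6 = 0.2778 S  =>  R_par = 3.599 Ω
V = I × R_par = 5 × 3.599 = 18 V
I_R1 = V/R1 = 18/33000 = 0.0005454 A

Final answer: 0.0005454 A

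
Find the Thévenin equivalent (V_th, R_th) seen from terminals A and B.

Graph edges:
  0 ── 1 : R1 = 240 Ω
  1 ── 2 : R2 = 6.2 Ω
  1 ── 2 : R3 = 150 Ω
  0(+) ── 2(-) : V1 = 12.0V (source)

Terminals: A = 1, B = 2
Step 1 — V_th is the open-circuit voltage V_A - V_B (nothing connected across the terminals).
Nodal analysis, taking node 2 as the 0 V reference.
Source V1 fixes V_0 = 12 V.
KCL at each unknown node (sum of currents leaving = 0; resistances in Ω):
  Node 1: (V_1 - 12)/240 + (V_1 - 0)/6.2 + (V_1 - 0)/150 = 0
Collecting terms: 0.1721 × V_1 = 0.05  =>  V_1 = 0.2905 V
V_th = V_1 - V_2 = 0.2905 - 0 = 0.2905 V
Step 2 — R_th: zero the source — replace V1 by a short circuit (node 2 merges into node 0) — and find the resistance seen between A (node 1) and B (node 0).
Reduce the network between node 1 (A) and node 0 (B) by series/parallel combination:
  Rp1 = R1 ‖ R2 ‖ R3 (parallel, all between nodes 0 and 1) = 1/(1/240 + 1/6.2 + 1/150) = 5.81 Ω
R_th = 5.81 Ω

Final answer: V_th = 0.2905 V, R_th = 5.81 Ω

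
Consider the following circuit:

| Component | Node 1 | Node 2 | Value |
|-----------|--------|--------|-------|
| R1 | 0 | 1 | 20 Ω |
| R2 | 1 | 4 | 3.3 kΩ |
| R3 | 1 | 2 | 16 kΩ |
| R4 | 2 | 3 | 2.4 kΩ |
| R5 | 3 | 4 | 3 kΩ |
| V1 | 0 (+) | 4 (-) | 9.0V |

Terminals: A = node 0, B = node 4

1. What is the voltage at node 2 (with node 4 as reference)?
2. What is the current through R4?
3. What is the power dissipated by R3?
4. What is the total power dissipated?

Nodal analysis, taking node 4 as the 0 V reference.
Source V1 fixes V_0 = 9 V.
KCL at each unknown node (sum of currents leaving = 0; resistances in Ω):
  Node 1: (V_1 - 9)/20 + (V_1 - 0)/3300 + (V_1 - V_2)/16000 = 0
  Node 2: (V_2 - V_1)/16000 + (V_2 - V_3)/2400 = 0
  Node 3: (V_3 - V_2)/2400 + (V_3 - 0)/3000 = 0
Collecting terms (coefficients in siemens):
  0.05037·V_1 - 0.0000625·V_2 = 0.45
  0.0004792·V_2 - 0.0000625·V_1 - 0.0004167·V_3 = 0
  0.00075·V_3 - 0.0004167·V_2 = 0
Solving these 3 simultaneous equations (Gaussian elimination) gives:
  V_1 = 8.937 V, V_2 = 2.255 V, V_3 = 1.253 V
Part 1:
  Read off the nodal solution: V_2 = 2.255 V
Part 2:
  I_R4 = (V_2 - V_3)/R4 = (2.255 - 1.253)/2400 = 0.0004176 A
  Magnitude: I_R4 = 0.0004176 A
Part 3:
  I_R3 = (V_1 - V_2)/R3 = (8.937 - 2.255)/16000 = 0.0004176 A
  P_R3 = I_R3² × R3 = (0.0004176)² × 16000 = 0.002791 W
Part 4:
  Power in each resistor, P = (ΔV)²/R:
    P_R1 = (9 - 8.937)²/20 = 0.0001954 W
    P_R2 = (8.937 - 0)²/3300 = 0.02421 W
    P_R3 = (8.937 - 2.255)²/16000 = 0.002791 W
    P_R4 = (2.255 - 1.253)²/2400 = 0.0004186 W
    P_R5 = (1.253 - 0)²/3000 = 0.0005233 W
  P_total = P_R1 + P_R2 + P_R3 + P_R4 + P_R5 = 0.02813 W

Final answers:
1. V_2 = 2.255 V
2. I_R4 = 0.0004176 A
3. P_R3 = 0.002791 W
4. P_total = 0.02813 W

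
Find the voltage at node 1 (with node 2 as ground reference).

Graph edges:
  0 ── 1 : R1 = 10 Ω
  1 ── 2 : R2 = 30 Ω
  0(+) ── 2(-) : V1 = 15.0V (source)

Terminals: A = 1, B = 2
Nodal analysis, taking node 2 as the 0 V reference.
Source V1 fixes V_0 = 15 V.
KCL at each unknown node (sum of currents leaving = 0; resistances in Ω):
  Node 1: (V_1 - 15)/10 + (V_1 - 0)/30 = 0
Collecting terms: 0.1333 × V_1 = 1.5  =>  V_1 = 11.25 V
The requested potential is V_1 = 11.25 V.

Final answer: V_1 = 11.25 V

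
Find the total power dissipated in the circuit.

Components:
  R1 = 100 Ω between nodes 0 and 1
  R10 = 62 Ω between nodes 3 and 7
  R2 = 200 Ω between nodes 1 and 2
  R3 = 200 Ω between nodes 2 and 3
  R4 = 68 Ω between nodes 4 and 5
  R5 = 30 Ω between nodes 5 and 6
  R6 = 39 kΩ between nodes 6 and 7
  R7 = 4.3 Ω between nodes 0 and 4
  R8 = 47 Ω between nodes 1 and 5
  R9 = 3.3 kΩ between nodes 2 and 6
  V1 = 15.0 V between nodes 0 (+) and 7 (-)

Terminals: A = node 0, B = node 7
Nodal analysis, taking node 7 as the 0 V reference.
Source V1 fixes V_0 = 15 V.
KCL at each unknown node (sum of currents leaving = 0; resistances in Ω):
  Node 1: (V_1 - 15)/100 + (V_1 - V_2)/200 + (V_1 - V_5)/47 = 0
  Node 2: (V_2 - V_1)/200 + (V_2 - V_3)/200 + (V_2 - V_6)/3300 = 0
  Node 3: (V_3 - V_2)/200 + (V_3 - 0)/62 = 0
  Node 4: (V_4 - V_5)/68 + (V_4 - 15)/4.3 = 0
  Node 5: (V_5 - V_4)/68 + (V_5 - V_6)/30 + (V_5 - V_1)/47 = 0
  Node 6: (V_6 - V_5)/30 + (V_6 - 0)/39000 + (V_6 - V_2)/3300 = 0
Collecting terms (coefficients in siemens):
  0.03628·V_1 - 0.005·V_2 - 0.02128·V_5 = 0.15
  0.0103·V_2 - 0.005·V_1 - 0.005·V_3 - 0.000303·V_6 = 0
  0.02113·V_3 - 0.005·V_2 = 0
  0.2473·V_4 - 0.01471·V_5 = 3.488
  0.06932·V_5 - 0.02128·V_1 - 0.01471·V_4 - 0.03333·V_6 = 0
  0.03366·V_6 - 0.000303·V_2 - 0.03333·V_5 = 0
Solving these 6 simultaneous equations (Gaussian elimination) gives:
  V_1 = 13.41 V, V_2 = 7.812 V, V_3 = 1.849 V, V_4 = 14.94 V
  V_5 = 13.97 V, V_6 = 13.91 V
Power in each resistor, P = (ΔV)²/R:
  P_R1 = (15 - 13.41)²/100 = 0.02541 W
  P_R2 = (13.41 - 7.812)²/200 = 0.1565 W
  P_R3 = (7.812 - 1.849)²/200 = 0.1778 W
  P_R4 = (14.94 - 13.97)²/68 = 0.01377 W
  P_R5 = (13.97 - 13.91)²/30 = 0.0001456 W
  P_R6 = (13.91 - 0)²/39000 = 0.004958 W
  P_R7 = (15 - 14.94)²/4.3 = 0.0008708 W
  P_R8 = (13.41 - 13.97)²/47 = 0.006799 W
  P_R9 = (7.812 - 13.91)²/3300 = 0.01125 W
  P_R10 = (1.849 - 0)²/62 = 0.05512 W
P_total = P_R1 + P_R2 + P_R3 + P_R4 + P_R5 + P_R6 + P_R7 + P_R8 + P_R9 + P_R10 = 0.4526 W

Final answer: 0.4526 W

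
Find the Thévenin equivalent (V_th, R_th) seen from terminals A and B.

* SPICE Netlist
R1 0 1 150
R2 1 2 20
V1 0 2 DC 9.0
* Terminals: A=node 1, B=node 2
Step 1 — V_th is the open-circuit voltage V_A - V_B (nothing connected across the terminals).
Nodal analysis, taking node 2 as the 0 V reference.
Source V1 fixes V_0 = 9 V.
KCL at each unknown node (sum of currents leaving = 0; resistances in Ω):
  Node 1: (V_1 - 9)/150 + (V_1 - 0)/20 = 0
Collecting terms: 0.05667 × V_1 = 0.06  =>  V_1 = 1.059 V
V_th = V_1 - V_2 = 1.059 - 0 = 1.059 V
Step 2 — R_th: zero the source — replace V1 by a short circuit (node 2 merges into node 0) — and find the resistance seen between A (node 1) and B (node 0).
Reduce the network between node 1 (A) and node 0 (B) by series/parallel combination:
  Rp1 = R1 ‖ R2 (parallel, both between nodes 0 and 1) = 1/(1/150 + 1/20) = 17.65 Ω
R_th = 17.65 Ω

Final answer: V_th = 1.059 V, R_th = 17.65 Ω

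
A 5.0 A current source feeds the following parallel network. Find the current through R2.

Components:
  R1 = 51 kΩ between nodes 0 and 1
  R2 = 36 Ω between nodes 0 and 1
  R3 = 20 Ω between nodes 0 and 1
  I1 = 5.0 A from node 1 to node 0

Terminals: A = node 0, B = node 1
All resistors sit directly between nodes 0 and 1, so they are in parallel and share one voltage V; the full source current 5 A splits among them.
1/R_par = 1/51000 + 1/36 + 1/20 = 0.0778 S  =>  R_par = 12.85 Ω
V = I × R_par = 5 × 12.85 = 64.27 V
I_R2 = V/R2 = 64.27/36 = 1.785 A

Final answer: 1.785 A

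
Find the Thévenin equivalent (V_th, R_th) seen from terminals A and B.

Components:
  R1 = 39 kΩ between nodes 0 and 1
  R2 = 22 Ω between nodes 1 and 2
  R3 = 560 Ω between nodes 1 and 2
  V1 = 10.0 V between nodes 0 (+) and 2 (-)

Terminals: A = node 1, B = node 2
Step 1 — V_th is the open-circuit voltage V_A - V_B (nothing connected across the terminals).
Nodal analysis, taking node 2 as the 0 V reference.
Source V1 fixes V_0 = 10 V.
KCL at each unknown node (sum of currents leaving = 0; resistances in Ω):
  Node 1: (V_1 - 10)/39000 + (V_1 - 0)/22 + (V_1 - 0)/560 = 0
Collecting terms: 0.04727 × V_1 = 0.0002564  =>  V_1 = 0.005425 V
V_th = V_1 - V_2 = 0.005425 - 0 = 0.005425 V
Step 2 — R_th: zero the source — replace V1 by a short circuit (node 2 merges into node 0) — and find the resistance seen between A (node 1) and B (node 0).
Reduce the network between node 1 (A) and node 0 (B) by series/parallel combination:
  Rp1 = R1 ‖ R2 ‖ R3 (parallel, all between nodes 0 and 1) = 1/(1/39000 + 1/22 + 1/560) = 21.16 Ω
R_th = 21.16 Ω

Final answer: V_th = 0.005425 V, R_th = 21.16 Ω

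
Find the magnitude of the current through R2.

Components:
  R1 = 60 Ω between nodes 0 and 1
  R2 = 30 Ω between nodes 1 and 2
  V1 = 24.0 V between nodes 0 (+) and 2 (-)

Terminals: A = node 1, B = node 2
Nodal analysis, taking node 2 as the 0 V reference.
Source V1 fixes V_0 = 24 V.
KCL at each unknown node (sum of currents leaving = 0; resistances in Ω):
  Node 1: (V_1 - 24)/60 + (V_1 - 0)/30 = 0
Collecting terms: 0.05 × V_1 = 0.4  =>  V_1 = 8 V
I_R2 = (V_1 - V_2)/R2 = (8 - 0)/30 = 0.2667 A
|I_R2| = 0.2667 A

Final answer: |I_R2| = 0.2667 A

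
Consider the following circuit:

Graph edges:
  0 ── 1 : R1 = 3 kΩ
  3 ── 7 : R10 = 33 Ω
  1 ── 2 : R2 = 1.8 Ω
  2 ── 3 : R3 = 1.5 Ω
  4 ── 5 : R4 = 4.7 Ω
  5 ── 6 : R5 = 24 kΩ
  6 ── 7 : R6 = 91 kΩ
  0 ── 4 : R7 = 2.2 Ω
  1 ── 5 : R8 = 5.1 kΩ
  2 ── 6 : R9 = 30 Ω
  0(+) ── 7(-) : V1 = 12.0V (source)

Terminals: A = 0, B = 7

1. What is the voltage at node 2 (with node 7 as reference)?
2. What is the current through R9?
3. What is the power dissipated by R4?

Nodal analysis, taking node 7 as the 0 V reference.
Source V1 fixes V_0 = 12 V.
KCL at each unknown node (sum of currents leaving = 0; resistances in Ω):
  Node 1: (V_1 - 12)/3000 + (V_1 - V_2)/1.8 + (V_1 - V_5)/5100 = 0
  Node 2: (V_2 - V_1)/1.8 + (V_2 - V_3)/1.5 + (V_2 - V_6)/30 = 0
  Node 3: (V_3 - V_2)/1.5 + (V_3 - 0)/33 = 0
  Node 4: (V_4 - V_5)/4.7 + (V_4 - 12)/2.2 = 0
  Node 5: (V_5 - V_4)/4.7 + (V_5 - V_6)/24000 + (V_5 - V_1)/5100 = 0
  Node 6: (V_6 - V_5)/24000 + (V_6 - 0)/91000 + (V_6 - V_2)/30 = 0
Collecting terms (coefficients in siemens):
  0.5561·V_1 - 0.5556·V_2 - 0.0001961·V_5 = 0.004
  1.256·V_2 - 0.5556·V_1 - 0.6667·V_3 - 0.03333·V_6 = 0
  0.697·V_3 - 0.6667·V_2 = 0
  0.6673·V_4 - 0.2128·V_5 = 5.455
  0.213·V_5 - 0.0001961·V_1 - 0.2128·V_4 - 0.00004167·V_6 = 0
  0.03339·V_6 - 0.03333·V_2 - 0.00004167·V_5 = 0
Solving these 6 simultaneous equations (Gaussian elimination) gives:
  V_1 = 0.2426 V, V_2 = 0.2314 V, V_3 = 0.2213 V, V_4 = 11.99 V
  V_5 = 11.98 V, V_6 = 0.246 V
Part 1:
  Read off the nodal solution: V_2 = 0.2314 V
Part 2:
  I_R9 = (V_2 - V_6)/R9 = (0.2314 - 0.246)/30 = -0.0004862 A
  Magnitude: I_R9 = 0.0004862 A
Part 3:
  I_R4 = (V_4 - V_5)/R4 = (11.99 - 11.98)/4.7 = 0.002791 A
  P_R4 = I_R4² × R4 = (0.002791)² × 4.7 = 0.0000366 W

Final answers:
1. V_2 = 0.2314 V
2. I_R9 = 0.0004862 A
3. P_R4 = 3.66e-05 W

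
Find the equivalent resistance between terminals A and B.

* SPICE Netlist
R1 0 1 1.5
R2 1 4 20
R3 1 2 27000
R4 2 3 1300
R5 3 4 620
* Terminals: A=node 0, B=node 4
Reduce the network between node 0 (A) and node 4 (B) by series/parallel combination:
  Rs1 = R3 + R4 (series, joined only at node 2) = 27000 + 1300 = 28300 Ω
  Rs2 = R5 + Rs1 (series, joined only at node 3) = 620 + 28300 = 28920 Ω
  Rp1 = R2 ‖ Rs2 (parallel, both between nodes 1 and 4) = 1/(1/20 + 1/28920) = 19.99 Ω
  Rs3 = R1 + Rp1 (series, joined only at node 1) = 1.5 + 19.99 = 21.49 Ω
R_eq = 21.49 Ω

Final answer: 21.49 Ω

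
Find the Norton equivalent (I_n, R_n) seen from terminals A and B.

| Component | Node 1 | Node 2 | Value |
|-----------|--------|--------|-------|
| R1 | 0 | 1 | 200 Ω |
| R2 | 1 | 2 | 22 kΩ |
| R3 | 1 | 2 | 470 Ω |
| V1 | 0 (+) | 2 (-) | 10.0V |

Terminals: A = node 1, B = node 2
Find the Thévenin equivalent first; then I_n = V_th/R_th and R_n = R_th.
Step 1 — V_th is the open-circuit voltage V_A - V_B (nothing connected across the terminals).
Nodal analysis, taking node 2 as the 0 V reference.
Source V1 fixes V_0 = 10 V.
KCL at each unknown node (sum of currents leaving = 0; resistances in Ω):
  Node 1: (V_1 - 10)/200 + (V_1 - 0)/22000 + (V_1 - 0)/470 = 0
Collecting terms: 0.007173 × V_1 = 0.05  =>  V_1 = 6.97 V
V_th = V_1 - V_2 = 6.97 - 0 = 6.97 V
Step 2 — R_th: zero the source — replace V1 by a short circuit (node 2 merges into node 0) — and find the resistance seen between A (node 1) and B (node 0).
Reduce the network between node 1 (A) and node 0 (B) by series/parallel combination:
  Rp1 = R1 ‖ R2 ‖ R3 (parallel, all between nodes 0 and 1) = 1/(1/200 + 1/22000 + 1/470) = 139.4 Ω
R_th = 139.4 Ω
I_n = V_th/R_th = 6.97/139.4 = 0.05 A, and R_n = R_th = 139.4 Ω

Final answer: I_n = 0.05 A, R_n = 139.4 Ω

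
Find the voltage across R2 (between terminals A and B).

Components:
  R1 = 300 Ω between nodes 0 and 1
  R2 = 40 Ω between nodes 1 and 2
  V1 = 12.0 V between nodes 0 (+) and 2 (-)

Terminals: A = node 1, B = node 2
R1 and R2 are in series across V1 (node 0 → node 1 → node 2), and the output A–B is taken across R2, so this is a voltage divider.
Series current: I = V1/(R1 + R2) = 12/(300 + 40) = 12/340 = 0.03529 A
V_R2 = I × R2 = V1 × R2/(R1 + R2) = 12 × 40/340 = 1.412 V

Final answer: 1.412 V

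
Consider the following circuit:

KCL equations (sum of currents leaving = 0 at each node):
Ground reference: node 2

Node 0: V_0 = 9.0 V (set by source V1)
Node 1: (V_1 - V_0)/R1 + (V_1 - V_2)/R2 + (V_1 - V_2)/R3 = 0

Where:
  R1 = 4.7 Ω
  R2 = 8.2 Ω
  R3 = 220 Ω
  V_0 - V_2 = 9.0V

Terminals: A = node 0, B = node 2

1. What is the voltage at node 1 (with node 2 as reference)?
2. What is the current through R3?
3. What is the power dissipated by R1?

Nodal analysis, taking node 2 as the 0 V reference.
Source V1 fixes V_0 = 9 V.
KCL at each unknown node (sum of currents leaving = 0; resistances in Ω):
  Node 1: (V_1 - 9)/4.7 + (V_1 - 0)/8.2 + (V_1 - 0)/220 = 0
Collecting terms: 0.3393 × V_1 = 1.915  =>  V_1 = 5.644 V
Part 1:
  Read off the nodal solution: V_1 = 5.644 V
Part 2:
  I_R3 = (V_1 - V_2)/R3 = (5.644 - 0)/220 = 0.02566 A
  Magnitude: I_R3 = 0.02566 A
Part 3:
  I_R1 = (V_0 - V_1)/R1 = (9 - 5.644)/4.7 = 0.714 A
  P_R1 = I_R1² × R1 = (0.714)² × 4.7 = 2.396 W

Final answers:
1. V_1 = 5.644 V
2. I_R3 = 0.02566 A
3. P_R1 = 2.396 W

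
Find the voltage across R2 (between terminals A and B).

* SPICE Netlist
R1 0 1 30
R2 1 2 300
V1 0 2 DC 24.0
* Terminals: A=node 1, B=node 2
R1 and R2 are in series across V1 (node 0 → node 1 → node 2), and the output A–B is taken across R2, so this is a voltage divider.
Series current: I = V1/(R1 + R2) = 24/(30 + 300) = 24/330 = 0.07273 A
V_R2 = I × R2 = V1 × R2/(R1 + R2) = 24 × 300/330 = 21.82 V

Final answer: 21.82 V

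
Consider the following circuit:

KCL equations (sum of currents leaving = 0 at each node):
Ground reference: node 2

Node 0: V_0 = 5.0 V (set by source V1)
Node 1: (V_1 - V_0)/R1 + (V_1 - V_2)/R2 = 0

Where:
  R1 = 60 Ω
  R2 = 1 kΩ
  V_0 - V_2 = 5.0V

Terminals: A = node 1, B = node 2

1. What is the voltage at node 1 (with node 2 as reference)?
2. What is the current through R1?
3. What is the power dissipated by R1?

Nodal analysis, taking node 2 as the 0 V reference.
Source V1 fixes V_0 = 5 V.
KCL at each unknown node (sum of currents leaving = 0; resistances in Ω):
  Node 1: (V_1 - 5)/60 + (V_1 - 0)/1000 = 0
Collecting terms: 0.01767 × V_1 = 0.08333  =>  V_1 = 4.717 V
Part 1:
  Read off the nodal solution: V_1 = 4.717 V
Part 2:
  I_R1 = (V_0 - V_1)/R1 = (5 - 4.717)/60 = 0.004717 A
  Magnitude: I_R1 = 0.004717 A
Part 3:
  I_R1 = (V_0 - V_1)/R1 = (5 - 4.717)/60 = 0.004717 A
  P_R1 = I_R1² × R1 = (0.004717)² × 60 = 0.001335 W

Final answers:
1. V_1 = 4.717 V
2. I_R1 = 0.004717 A
3. P_R1 = 0.001335 W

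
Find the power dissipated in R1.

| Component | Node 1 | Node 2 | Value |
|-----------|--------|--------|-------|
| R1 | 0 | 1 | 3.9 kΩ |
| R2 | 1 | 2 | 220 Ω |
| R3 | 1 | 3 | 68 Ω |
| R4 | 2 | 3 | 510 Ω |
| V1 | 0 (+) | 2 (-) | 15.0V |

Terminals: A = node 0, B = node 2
Nodal analysis, taking node 2 as the 0 V reference.
Source V1 fixes V_0 = 15 V.
KCL at each unknown node (sum of currents leaving = 0; resistances in Ω):
  Node 1: (V_1 - 15)/3900 + (V_1 - 0)/220 + (V_1 - V_3)/68 = 0
  Node 3: (V_3 - V_1)/68 + (V_3 - 0)/510 = 0
Collecting terms (coefficients in siemens):
  0.01951·V_1 - 0.01471·V_3 = 0.003846
  0.01667·V_3 - 0.01471·V_1 = 0
Determinant D = (0.01951)(0.01667) - (-0.01471)(-0.01471) = 0.0001089
V_1 = [(0.003846)(0.01667) - (-0.01471)(0)]/D = 0.5888 V
V_3 = [(0.01951)(0) - (0.003846)(-0.01471)]/D = 0.5195 V
I_R1 = (V_0 - V_1)/R1 = (15 - 0.5888)/3900 = 0.003695 A
P_R1 = I_R1² × R1 = (0.003695)² × 3900 = 0.05325 W

Final answer: 0.05325 W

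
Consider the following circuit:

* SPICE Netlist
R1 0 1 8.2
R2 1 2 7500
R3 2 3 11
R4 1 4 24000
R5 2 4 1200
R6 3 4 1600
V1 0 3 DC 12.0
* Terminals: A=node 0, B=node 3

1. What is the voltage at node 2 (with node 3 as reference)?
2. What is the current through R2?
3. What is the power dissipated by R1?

Nodal analysis, taking node 3 as the 0 V reference.
Source V1 fixes V_0 = 12 V.
KCL at each unknown node (sum of currents leaving = 0; resistances in Ω):
  Node 1: (V_1 - 12)/8.2 + (V_1 - V_2)/7500 + (V_1 - V_4)/24000 = 0
  Node 2: (V_2 - V_1)/7500 + (V_2 - 0)/11 + (V_2 - V_4)/1200 = 0
  Node 4: (V_4 - V_1)/24000 + (V_4 - V_2)/1200 + (V_4 - 0)/1600 = 0
Collecting terms (coefficients in siemens):
  0.1221·V_1 - 0.0001333·V_2 - 0.00004167·V_4 = 1.463
  0.09188·V_2 - 0.0001333·V_1 - 0.0008333·V_4 = 0
  0.0015·V_4 - 0.00004167·V_1 - 0.0008333·V_2 = 0
Solving these 3 simultaneous equations (Gaussian elimination) gives:
  V_1 = 11.98 V, V_2 = 0.02051 V, V_4 = 0.3443 V
Part 1:
  Read off the nodal solution: V_2 = 0.02051 V
Part 2:
  I_R2 = (V_1 - V_2)/R2 = (11.98 - 0.02051)/7500 = 0.001595 A
  Magnitude: I_R2 = 0.001595 A
Part 3:
  I_R1 = (V_0 - V_1)/R1 = (12 - 11.98)/8.2 = 0.00208 A
  P_R1 = I_R1² × R1 = (0.00208)² × 8.2 = 0.00003547 W

Final answers:
1. V_2 = 0.02051 V
2. I_R2 = 0.001595 A
3. P_R1 = 3.547e-05 W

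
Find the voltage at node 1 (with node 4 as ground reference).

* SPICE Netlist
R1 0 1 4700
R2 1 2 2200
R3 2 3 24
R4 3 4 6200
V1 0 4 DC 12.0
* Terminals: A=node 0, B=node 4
Nodal analysis, taking node 4 as the 0 V reference.
Source V1 fixes V_0 = 12 V.
KCL at each unknown node (sum of currents leaving = 0; resistances in Ω):
  Node 1: (V_1 - 12)/4700 + (V_1 - V_2)/2200 = 0
  Node 2: (V_2 - V_1)/2200 + (V_2 - V_3)/24 = 0
  Node 3: (V_3 - V_2)/24 + (V_3 - 0)/6200 = 0
Collecting terms (coefficients in siemens):
  0.0006673·V_1 - 0.0004545·V_2 = 0.002553
  0.04212·V_2 - 0.0004545·V_1 - 0.04167·V_3 = 0
  0.04183·V_3 - 0.04167·V_2 = 0
Solving these 3 simultaneous equations (Gaussian elimination) gives:
  V_1 = 7.703 V, V_2 = 5.691 V, V_3 = 5.669 V
The requested potential is V_1 = 7.703 V.

Final answer: V_1 = 7.703 V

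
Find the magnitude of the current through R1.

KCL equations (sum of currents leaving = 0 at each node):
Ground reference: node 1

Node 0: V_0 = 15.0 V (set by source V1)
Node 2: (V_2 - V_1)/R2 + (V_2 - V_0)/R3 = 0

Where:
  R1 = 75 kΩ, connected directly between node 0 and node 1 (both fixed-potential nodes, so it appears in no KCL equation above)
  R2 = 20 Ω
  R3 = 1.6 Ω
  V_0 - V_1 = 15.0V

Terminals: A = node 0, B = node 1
Nodal analysis, taking node 1 as the 0 V reference.
Source V1 fixes V_0 = 15 V.
KCL at each unknown node (sum of currents leaving = 0; resistances in Ω):
  Node 2: (V_2 - 0)/20 + (V_2 - 15)/1.6 = 0
Collecting terms: 0.675 × V_2 = 9.375  =>  V_2 = 13.89 V
I_R1 = (V_0 - V_1)/R1 = (15 - 0)/75000 = 0.0002 A
|I_R1| = 0.0002 A

Final answer: |I_R1| = 0.0002 A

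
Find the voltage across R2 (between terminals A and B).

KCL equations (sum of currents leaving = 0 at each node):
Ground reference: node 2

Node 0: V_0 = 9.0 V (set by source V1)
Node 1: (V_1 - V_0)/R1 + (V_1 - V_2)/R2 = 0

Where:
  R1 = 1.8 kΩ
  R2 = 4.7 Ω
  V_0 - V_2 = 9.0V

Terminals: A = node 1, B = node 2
R1 and R2 are in series across V1 (node 0 → node 1 → node 2), and the output A–B is taken across R2, so this is a voltage divider.
Series current: I = V1/(R1 + R2) = 9/(1800 + 4.7) = 9/1805 = 0.004987 A
V_R2 = I × R2 = V1 × R2/(R1 + R2) = 9 × 4.7/1805 = 0.02344 V

Final answer: 0.02344 V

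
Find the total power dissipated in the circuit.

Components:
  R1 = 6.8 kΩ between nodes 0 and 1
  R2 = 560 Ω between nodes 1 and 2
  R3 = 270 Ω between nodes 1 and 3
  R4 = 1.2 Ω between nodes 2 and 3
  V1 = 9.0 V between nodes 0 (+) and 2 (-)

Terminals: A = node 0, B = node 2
Nodal analysis, taking node 2 as the 0 V reference.
Source V1 fixes V_0 = 9 V.
KCL at each unknown node (sum of currents leaving = 0; resistances in Ω):
  Node 1: (V_1 - 9)/6800 + (V_1 - 0)/560 + (V_1 - V_3)/270 = 0
  Node 3: (V_3 - V_1)/270 + (V_3 - 0)/1.2 = 0
Collecting terms (coefficients in siemens):
  0.005636·V_1 - 0.003704·V_3 = 0.001324
  0.837·V_3 - 0.003704·V_1 = 0
Determinant D = (0.005636)(0.837) - (-0.003704)(-0.003704) = 0.004704
V_1 = [(0.001324)(0.837) - (-0.003704)(0)]/D = 0.2355 V
V_3 = [(0.005636)(0) - (0.001324)(-0.003704)]/D = 0.001042 V
Power in each resistor, P = (ΔV)²/R:
  P_R1 = (9 - 0.2355)²/6800 = 0.0113 W
  P_R2 = (0.2355 - 0)²/560 = 0.00009904 W
  P_R3 = (0.2355 - 0.001042)²/270 = 0.0002036 W
  P_R4 = (0 - 0.001042)²/1.2 = 0.0000009049 W
P_total = P_R1 + P_R2 + P_R3 + P_R4 = 0.0116 W

Final answer: 0.0116 W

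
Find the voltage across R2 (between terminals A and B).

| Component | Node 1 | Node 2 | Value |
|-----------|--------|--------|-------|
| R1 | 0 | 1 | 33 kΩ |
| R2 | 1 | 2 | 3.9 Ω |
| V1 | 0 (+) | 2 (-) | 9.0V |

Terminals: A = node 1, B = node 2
R1 and R2 are in series across V1 (node 0 → node 1 → node 2), and the output A–B is taken across R2, so this is a voltage divider.
Series current: I = V1/(R1 + R2) = 9/(33000 + 3.9) = 9/33000 = 0.0002727 A
V_R2 = I × R2 = V1 × R2/(R1 + R2) = 9 × 3.9/33000 = 0.001064 V

Final answer: 0.001064 V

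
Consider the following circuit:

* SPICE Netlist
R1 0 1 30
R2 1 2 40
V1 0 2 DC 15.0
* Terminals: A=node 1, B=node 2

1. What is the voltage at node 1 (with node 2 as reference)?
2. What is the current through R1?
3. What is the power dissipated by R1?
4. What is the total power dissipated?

Nodal analysis, taking node 2 as the 0 V reference.
Source V1 fixes V_0 = 15 V.
KCL at each unknown node (sum of currents leaving = 0; resistances in Ω):
  Node 1: (V_1 - 15)/30 + (V_1 - 0)/40 = 0
Collecting terms: 0.05833 × V_1 = 0.5  =>  V_1 = 8.571 V
Part 1:
  Read off the nodal solution: V_1 = 8.571 V
Part 2:
  I_R1 = (V_0 - V_1)/R1 = (15 - 8.571)/30 = 0.2143 A
  Magnitude: I_R1 = 0.2143 A
Part 3:
  I_R1 = (V_0 - V_1)/R1 = (15 - 8.571)/30 = 0.2143 A
  P_R1 = I_R1² × R1 = (0.2143)² × 30 = 1.378 W
Part 4:
  Power in each resistor, P = (ΔV)²/R:
    P_R1 = (15 - 8.571)²/30 = 1.378 W
    P_R2 = (8.571 - 0)²/40 = 1.837 W
  P_total = P_R1 + P_R2 = 3.214 W

Final answers:
1. V_1 = 8.571 V
2. I_R1 = 0.2143 A
3. P_R1 = 1.378 W
4. P_total = 3.214 W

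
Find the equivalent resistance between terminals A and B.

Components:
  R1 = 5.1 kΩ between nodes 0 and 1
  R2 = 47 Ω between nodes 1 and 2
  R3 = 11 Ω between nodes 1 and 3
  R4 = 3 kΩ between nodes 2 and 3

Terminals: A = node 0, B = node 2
Reduce the network between node 0 (A) and node 2 (B) by series/parallel combination:
  Rs1 = R3 + R4 (series, joined only at node 3) = 11 + 3000 = 3011 Ω
  Rp1 = R2 ‖ Rs1 (parallel, both between nodes 1 and 2) = 1/(1/47 + 1/3011) = 46.28 Ω
  Rs2 = R1 + Rp1 (series, joined only at node 1) = 5100 + 46.28 = 5146 Ω
R_eq = 5.146 kΩ

Final answer: 5.146 kΩ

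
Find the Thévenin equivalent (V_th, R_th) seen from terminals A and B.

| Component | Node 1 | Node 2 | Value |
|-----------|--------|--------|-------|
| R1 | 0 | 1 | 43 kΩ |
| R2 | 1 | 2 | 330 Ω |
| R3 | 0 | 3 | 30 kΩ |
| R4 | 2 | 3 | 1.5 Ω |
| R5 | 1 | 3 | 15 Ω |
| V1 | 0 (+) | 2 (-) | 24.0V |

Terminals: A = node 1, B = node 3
Step 1 — V_th is the open-circuit voltage V_A - V_B (nothing connected across the terminals).
Nodal analysis, taking node 2 as the 0 V reference.
Source V1 fixes V_0 = 24 V.
KCL at each unknown node (sum of currents leaving = 0; resistances in Ω):
  Node 1: (V_1 - 24)/43000 + (V_1 - 0)/330 + (V_1 - V_3)/15 = 0
  Node 3: (V_3 - 24)/30000 + (V_3 - 0)/1.5 + (V_3 - V_1)/15 = 0
Collecting terms (coefficients in siemens):
  0.06972·V_1 - 0.06667·V_3 = 0.0005581
  0.7334·V_3 - 0.06667·V_1 = 0.0008
Determinant D = (0.06972)(0.7334) - (-0.06667)(-0.06667) = 0.04669
V_1 = [(0.0005581)(0.7334) - (-0.06667)(0.0008)]/D = 0.00991 V
V_3 = [(0.06972)(0.0008) - (0.0005581)(-0.06667)]/D = 0.001992 V
V_th = V_1 - V_3 = 0.00991 - 0.001992 = 0.007918 V
Step 2 — R_th: zero the source — replace V1 by a short circuit (node 2 merges into node 0) — and find the resistance seen between A (node 1) and B (node 3).
Reduce the network between node 1 (A) and node 3 (B) by series/parallel combination:
  Rp1 = R1 ‖ R2 (parallel, both between nodes 0 and 1) = 1/(1/43000 + 1/330) = 327.5 Ω
  Rp2 = R3 ‖ R4 (parallel, both between nodes 0 and 3) = 1/(1/30000 + 1/1.5) = 1.5 Ω
  Rs1 = Rp1 + Rp2 (series, joined only at node 0) = 327.5 + 1.5 = 329 Ω
  Rp3 = R5 ‖ Rs1 (parallel, both between nodes 1 and 3) = 1/(1/15 + 1/329) = 14.35 Ω
R_th = 14.35 Ω

Final answer: V_th = 0.007918 V, R_th = 14.35 Ω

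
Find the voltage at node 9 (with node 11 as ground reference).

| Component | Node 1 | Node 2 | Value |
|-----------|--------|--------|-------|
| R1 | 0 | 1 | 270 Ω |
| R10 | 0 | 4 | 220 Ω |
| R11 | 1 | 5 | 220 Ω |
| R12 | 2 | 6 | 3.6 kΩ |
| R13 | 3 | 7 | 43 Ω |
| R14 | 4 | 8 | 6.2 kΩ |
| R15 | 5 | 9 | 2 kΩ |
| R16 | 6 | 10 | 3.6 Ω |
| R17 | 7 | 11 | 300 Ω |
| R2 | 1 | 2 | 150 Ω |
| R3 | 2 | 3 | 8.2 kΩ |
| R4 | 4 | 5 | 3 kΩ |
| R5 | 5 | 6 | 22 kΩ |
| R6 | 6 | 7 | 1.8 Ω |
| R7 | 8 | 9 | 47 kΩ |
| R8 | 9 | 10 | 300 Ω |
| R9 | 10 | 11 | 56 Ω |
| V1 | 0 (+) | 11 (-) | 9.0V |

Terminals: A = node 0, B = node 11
Nodal analysis, taking node 11 as the 0 V reference.
Source V1 fixes V_0 = 9 V.
KCL at each unknown node (sum of currents leaving = 0; resistances in Ω):
  Node 1: (V_1 - 9)/270 + (V_1 - V_2)/150 + (V_1 - V_5)/220 = 0
  Node 2: (V_2 - V_1)/150 + (V_2 - V_3)/8200 + (V_2 - V_6)/3600 = 0
  Node 3: (V_3 - V_2)/8200 + (V_3 - V_7)/43 = 0
  Node 4: (V_4 - V_5)/3000 + (V_4 - 9)/220 + (V_4 - V_8)/6200 = 0
  Node 5: (V_5 - V_4)/3000 + (V_5 - V_6)/22000 + (V_5 - V_1)/220 + (V_5 - V_9)/2000 = 0
  Node 6: (V_6 - V_5)/22000 + (V_6 - V_7)/1.8 + (V_6 - V_2)/3600 + (V_6 - V_10)/3.6 = 0
  Node 7: (V_7 - V_6)/1.8 + (V_7 - V_3)/43 + (V_7 - 0)/300 = 0
  Node 8: (V_8 - V_9)/47000 + (V_8 - V_4)/6200 = 0
  Node 9: (V_9 - V_8)/47000 + (V_9 - V_10)/300 + (V_9 - V_5)/2000 = 0
  Node 10: (V_10 - V_9)/300 + (V_10 - 0)/56 + (V_10 - V_6)/3.6 = 0
Collecting terms (coefficients in siemens):
  0.01492·V_1 - 0.006667·V_2 - 0.004545·V_5 = 0.03333
  0.007066·V_2 - 0.006667·V_1 - 0.000122·V_3 - 0.0002778·V_6 = 0
  0.02338·V_3 - 0.000122·V_2 - 0.02326·V_7 = 0
  0.00504·V_4 - 0.0003333·V_5 - 0.0001613·V_8 = 0.04091
  0.005424·V_5 - 0.004545·V_1 - 0.0003333·V_4 - 0.00004545·V_6 - 0.0005·V_9 = 0
  0.8337·V_6 - 0.0002778·V_2 - 0.00004545·V_5 - 0.5556·V_7 - 0.2778·V_10 = 0
  0.5821·V_7 - 0.02326·V_3 - 0.5556·V_6 = 0
  0.0001826·V_8 - 0.0001613·V_4 - 0.00002128·V_9 = 0
  0.003855·V_9 - 0.0005·V_5 - 0.00002128·V_8 - 0.003333·V_10 = 0
  0.299·V_10 - 0.2778·V_6 - 0.003333·V_9 = 0
Solving these 10 simultaneous equations (Gaussian elimination) gives:
  V_1 = 7.562 V, V_2 = 7.152 V, V_3 = 0.3289 V, V_4 = 8.833 V
  V_5 = 6.993 V, V_6 = 0.2933 V, V_7 = 0.2931 V, V_8 = 7.944 V
  V_9 = 1.198 V, V_10 = 0.2859 V
The requested potential is V_9 = 1.198 V.

Final answer: V_9 = 1.198 V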